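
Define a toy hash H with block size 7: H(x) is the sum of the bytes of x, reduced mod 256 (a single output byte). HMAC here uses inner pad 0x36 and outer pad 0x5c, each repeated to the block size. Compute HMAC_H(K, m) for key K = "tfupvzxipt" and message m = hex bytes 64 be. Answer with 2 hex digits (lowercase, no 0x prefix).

Key "tfupvzxipt" = 74 66 75 70 76 7a 78 69 70 74 is 10 bytes > B = 7, so hash it first: H(key) = 74, then zero-pad to 7 bytes: K' = 74 00 00 00 00 00 00.
K' ⊕ ipad = 42 36 36 36 36 36 36.  K' ⊕ opad = 28 5c 5c 5c 5c 5c 5c.
Inner input = (K'⊕ipad) ∥ m = 42 36 36 36 36 36 36 ∥ 64 be.
Inner hash: sum = 66+54+54+54+54+54+54+100+190 = 680; mod 256 = 168 → a8.
Outer input = (K'⊕opad) ∥ inner = 28 5c 5c 5c 5c 5c 5c ∥ a8.
Outer hash (tag): sum = 40+92+92+92+92+92+92+168 = 760; mod 256 = 248 → f8.

f8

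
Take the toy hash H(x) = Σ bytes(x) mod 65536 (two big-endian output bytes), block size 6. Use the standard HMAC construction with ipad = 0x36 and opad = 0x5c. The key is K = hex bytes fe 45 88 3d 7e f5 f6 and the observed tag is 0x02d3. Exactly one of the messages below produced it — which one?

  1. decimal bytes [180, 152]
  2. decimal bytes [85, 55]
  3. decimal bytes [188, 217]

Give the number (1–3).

Key hex bytes fe 45 88 3d 7e f5 f6 is 7 bytes > B = 6, so hash it first: H(key) = 04 71, then zero-pad to 6 bytes: K' = 04 71 00 00 00 00.
K' ⊕ ipad = 32 47 36 36 36 36; K' ⊕ opad = 58 2d 5c 5c 5c 5c.
m1: inner = H(32 47 36 36 36 36 b4 98) = 02 9d; tag = H(58 2d 5c 5c 5c 5c 02 9d) = 0294
m2: inner = H(32 47 36 36 36 36 55 37) = 01 dd; tag = H(58 2d 5c 5c 5c 5c 01 dd) = 02d3 ← matches
m3: inner = H(32 47 36 36 36 36 bc d9) = 02 e6; tag = H(58 2d 5c 5c 5c 5c 02 e6) = 02dd

2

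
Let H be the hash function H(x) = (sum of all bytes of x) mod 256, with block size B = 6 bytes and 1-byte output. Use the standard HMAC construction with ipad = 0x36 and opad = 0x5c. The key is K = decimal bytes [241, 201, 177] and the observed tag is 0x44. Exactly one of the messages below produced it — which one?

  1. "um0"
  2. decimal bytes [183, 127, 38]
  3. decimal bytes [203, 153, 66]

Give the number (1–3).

Key decimal bytes [241, 201, 177] = f1 c9 b1 is 3 bytes ≤ B = 6; zero-pad to 6 bytes: K' = f1 c9 b1 00 00 00.
K' ⊕ ipad = c7 ff 87 36 36 36; K' ⊕ opad = ad 95 ed 5c 5c 5c.
m1: inner = H(c7 ff 87 36 36 36 75 6d 30) = 01; tag = H(ad 95 ed 5c 5c 5c 01) = 44 ← matches
m2: inner = H(c7 ff 87 36 36 36 b7 7f 26) = 4b; tag = H(ad 95 ed 5c 5c 5c 4b) = 8e
m3: inner = H(c7 ff 87 36 36 36 cb 99 42) = 95; tag = H(ad 95 ed 5c 5c 5c 95) = d8

1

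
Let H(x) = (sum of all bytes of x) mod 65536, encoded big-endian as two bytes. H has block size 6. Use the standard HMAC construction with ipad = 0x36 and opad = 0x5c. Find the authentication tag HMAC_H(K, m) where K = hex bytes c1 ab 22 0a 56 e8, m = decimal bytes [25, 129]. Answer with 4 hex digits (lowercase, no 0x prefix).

03e5

Key hex bytes c1 ab 22 0a 56 e8 is exactly B = 6 bytes: K' = c1 ab 22 0a 56 e8.
K' ⊕ ipad = f7 9d 14 3c 60 de.  K' ⊕ opad = 9d f7 7e 56 0a b4.
Inner input = (K'⊕ipad) ∥ m = f7 9d 14 3c 60 de ∥ 19 81.
Inner hash: sum = 247+157+20+60+96+222+25+129 = 956 → 03 bc.
Outer input = (K'⊕opad) ∥ inner = 9d f7 7e 56 0a b4 ∥ 03 bc.
Outer hash (tag): sum = 157+247+126+86+10+180+3+188 = 997 → 03 e5.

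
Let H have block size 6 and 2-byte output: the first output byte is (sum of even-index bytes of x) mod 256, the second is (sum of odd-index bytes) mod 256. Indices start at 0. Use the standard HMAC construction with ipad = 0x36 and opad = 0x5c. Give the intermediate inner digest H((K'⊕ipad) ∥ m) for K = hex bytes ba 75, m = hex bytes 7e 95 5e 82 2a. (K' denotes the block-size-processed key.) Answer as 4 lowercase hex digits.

fec6

Key hex bytes ba 75 is 2 bytes ≤ B = 6; zero-pad to 6 bytes: K' = ba 75 00 00 00 00.
K' ⊕ ipad = 8c 43 36 36 36 36.
Inner input = 8c 43 36 36 36 36 ∥ 7e 95 5e 82 2a.
Inner hash: even-index sum = 510 mod 256 = 254; odd-index sum = 454 mod 256 = 198 → fe c6.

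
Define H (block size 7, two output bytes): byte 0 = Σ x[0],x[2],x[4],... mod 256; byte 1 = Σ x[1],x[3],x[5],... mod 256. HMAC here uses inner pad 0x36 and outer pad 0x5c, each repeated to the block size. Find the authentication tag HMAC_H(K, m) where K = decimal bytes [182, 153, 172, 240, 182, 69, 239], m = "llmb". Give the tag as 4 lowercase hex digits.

38cb

Key decimal bytes [182, 153, 172, 240, 182, 69, 239] = b6 99 ac f0 b6 45 ef is exactly B = 7 bytes: K' = b6 99 ac f0 b6 45 ef.
K' ⊕ ipad = 80 af 9a c6 80 73 d9.  K' ⊕ opad = ea c5 f0 ac ea 19 b3.
Inner input = (K'⊕ipad) ∥ m = 80 af 9a c6 80 73 d9 ∥ 6c 6c 6d 62.
Inner hash: even-index sum = 833 mod 256 = 65; odd-index sum = 705 mod 256 = 193 → 41 c1.
Outer input = (K'⊕opad) ∥ inner = ea c5 f0 ac ea 19 b3 ∥ 41 c1.
Outer hash (tag): even-index sum = 1080 mod 256 = 56; odd-index sum = 459 mod 256 = 203 → 38 cb.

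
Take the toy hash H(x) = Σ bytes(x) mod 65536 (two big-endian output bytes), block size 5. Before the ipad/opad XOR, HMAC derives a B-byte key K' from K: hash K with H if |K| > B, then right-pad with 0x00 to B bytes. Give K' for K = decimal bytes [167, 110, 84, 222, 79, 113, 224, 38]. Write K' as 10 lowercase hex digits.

040d000000

|K| = 8 > B = 5, so first hash the key.
H(K): sum = 167+110+84+222+79+113+224+38 = 1037 → 04 0d.
Zero-pad H(K) = 04 0d to 5 bytes: K' = 04 0d 00 00 00.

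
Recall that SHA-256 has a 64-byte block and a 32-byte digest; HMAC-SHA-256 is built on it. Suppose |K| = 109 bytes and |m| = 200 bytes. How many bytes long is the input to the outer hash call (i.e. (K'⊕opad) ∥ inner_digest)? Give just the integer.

96

Key is 109 > 64 bytes, so it is hashed to 32 bytes then zero-padded to 64: |K'| = 64.
Outer input = (K'⊕opad) ∥ H(inner) → 64 + 32 = 96 bytes.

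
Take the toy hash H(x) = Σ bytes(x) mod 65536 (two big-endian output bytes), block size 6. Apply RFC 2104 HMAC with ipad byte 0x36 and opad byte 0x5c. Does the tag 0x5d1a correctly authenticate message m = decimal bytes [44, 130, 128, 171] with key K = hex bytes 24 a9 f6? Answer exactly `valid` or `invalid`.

Key hex bytes 24 a9 f6 is 3 bytes ≤ B = 6; zero-pad to 6 bytes: K' = 24 a9 f6 00 00 00.
K' ⊕ ipad = 12 9f c0 36 36 36; K' ⊕ opad = 78 f5 aa 5c 5c 5c.
Inner hash: sum = 18+159+192+54+54+54+44+130+128+171 = 1004 → 03 ec.
Outer hash (recomputed tag): sum = 120+245+170+92+92+92+3+236 = 1050 → 04 1a.
Recomputed tag = 041a; claimed = 5d1a → mismatch.

invalid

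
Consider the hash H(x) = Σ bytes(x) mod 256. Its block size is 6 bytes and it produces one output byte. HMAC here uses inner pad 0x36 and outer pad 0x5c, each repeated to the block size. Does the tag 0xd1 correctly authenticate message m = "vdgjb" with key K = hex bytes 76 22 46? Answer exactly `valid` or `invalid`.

invalid

Key hex bytes 76 22 46 is 3 bytes ≤ B = 6; zero-pad to 6 bytes: K' = 76 22 46 00 00 00.
K' ⊕ ipad = 40 14 70 36 36 36; K' ⊕ opad = 2a 7e 1a 5c 5c 5c.
Inner hash: sum = 64+20+112+54+54+54+118+100+103+106+98 = 883; mod 256 = 115 → 73.
Outer hash (recomputed tag): sum = 42+126+26+92+92+92+115 = 585; mod 256 = 73 → 49.
Recomputed tag = 49; claimed = d1 → mismatch.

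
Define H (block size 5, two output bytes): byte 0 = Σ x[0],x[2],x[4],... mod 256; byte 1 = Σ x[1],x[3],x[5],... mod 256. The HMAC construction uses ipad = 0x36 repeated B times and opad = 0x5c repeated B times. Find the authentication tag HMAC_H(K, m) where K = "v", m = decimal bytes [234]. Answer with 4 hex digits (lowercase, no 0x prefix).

Key "v" = 76 is 1 byte ≤ B = 5; zero-pad to 5 bytes: K' = 76 00 00 00 00.
K' ⊕ ipad = 40 36 36 36 36.  K' ⊕ opad = 2a 5c 5c 5c 5c.
Inner input = (K'⊕ipad) ∥ m = 40 36 36 36 36 ∥ ea.
Inner hash: even-index sum = 172 mod 256 = 172; odd-index sum = 342 mod 256 = 86 → ac 56.
Outer input = (K'⊕opad) ∥ inner = 2a 5c 5c 5c 5c ∥ ac 56.
Outer hash (tag): even-index sum = 312 mod 256 = 56; odd-index sum = 356 mod 256 = 100 → 38 64.

3864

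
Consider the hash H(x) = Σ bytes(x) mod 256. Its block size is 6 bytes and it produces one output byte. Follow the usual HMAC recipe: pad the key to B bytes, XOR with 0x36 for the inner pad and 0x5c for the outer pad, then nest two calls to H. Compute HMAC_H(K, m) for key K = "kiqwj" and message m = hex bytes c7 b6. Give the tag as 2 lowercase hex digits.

a9

Key "kiqwj" = 6b 69 71 77 6a is 5 bytes ≤ B = 6; zero-pad to 6 bytes: K' = 6b 69 71 77 6a 00.
K' ⊕ ipad = 5d 5f 47 41 5c 36.  K' ⊕ opad = 37 35 2d 2b 36 5c.
Inner input = (K'⊕ipad) ∥ m = 5d 5f 47 41 5c 36 ∥ c7 b6.
Inner hash: sum = 93+95+71+65+92+54+199+182 = 851; mod 256 = 83 → 53.
Outer input = (K'⊕opad) ∥ inner = 37 35 2d 2b 36 5c ∥ 53.
Outer hash (tag): sum = 55+53+45+43+54+92+83 = 425; mod 256 = 169 → a9.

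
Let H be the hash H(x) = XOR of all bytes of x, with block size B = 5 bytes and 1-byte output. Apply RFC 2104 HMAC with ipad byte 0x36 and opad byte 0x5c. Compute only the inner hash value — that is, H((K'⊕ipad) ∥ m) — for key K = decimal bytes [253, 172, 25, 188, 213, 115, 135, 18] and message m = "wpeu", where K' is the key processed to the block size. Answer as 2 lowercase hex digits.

e6

Key decimal bytes [253, 172, 25, 188, 213, 115, 135, 18] = fd ac 19 bc d5 73 87 12 is 8 bytes > B = 5, so hash it first: H(key) = c7, then zero-pad to 5 bytes: K' = c7 00 00 00 00.
K' ⊕ ipad = f1 36 36 36 36.
Inner input = f1 36 36 36 36 ∥ 77 70 65 75.
Inner hash: XOR f1⊕36⊕36⊕36⊕36⊕77⊕70⊕65⊕75 = e6.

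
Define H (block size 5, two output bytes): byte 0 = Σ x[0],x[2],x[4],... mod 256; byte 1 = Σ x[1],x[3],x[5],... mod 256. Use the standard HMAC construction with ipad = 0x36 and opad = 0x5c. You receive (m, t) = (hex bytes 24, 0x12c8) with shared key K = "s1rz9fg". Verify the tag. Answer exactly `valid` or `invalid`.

Key "s1rz9fg" = 73 31 72 7a 39 66 67 is 7 bytes > B = 5, so hash it first: H(key) = 85 11, then zero-pad to 5 bytes: K' = 85 11 00 00 00.
K' ⊕ ipad = b3 27 36 36 36; K' ⊕ opad = d9 4d 5c 5c 5c.
Inner hash: even-index sum = 287 mod 256 = 31; odd-index sum = 129 mod 256 = 129 → 1f 81.
Outer hash (recomputed tag): even-index sum = 530 mod 256 = 18; odd-index sum = 200 mod 256 = 200 → 12 c8.
Recomputed tag = 12c8; claimed = 12c8 → match.

valid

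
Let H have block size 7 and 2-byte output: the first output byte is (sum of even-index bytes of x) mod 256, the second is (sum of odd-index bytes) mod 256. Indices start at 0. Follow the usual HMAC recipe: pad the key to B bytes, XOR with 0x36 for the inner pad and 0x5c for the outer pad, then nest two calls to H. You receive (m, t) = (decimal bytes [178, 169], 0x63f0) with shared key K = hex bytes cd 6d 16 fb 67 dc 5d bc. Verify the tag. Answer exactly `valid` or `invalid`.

valid

Key hex bytes cd 6d 16 fb 67 dc 5d bc is 8 bytes > B = 7, so hash it first: H(key) = a7 00, then zero-pad to 7 bytes: K' = a7 00 00 00 00 00 00.
K' ⊕ ipad = 91 36 36 36 36 36 36; K' ⊕ opad = fb 5c 5c 5c 5c 5c 5c.
Inner hash: even-index sum = 476 mod 256 = 220; odd-index sum = 340 mod 256 = 84 → dc 54.
Outer hash (recomputed tag): even-index sum = 611 mod 256 = 99; odd-index sum = 496 mod 256 = 240 → 63 f0.
Recomputed tag = 63f0; claimed = 63f0 → match.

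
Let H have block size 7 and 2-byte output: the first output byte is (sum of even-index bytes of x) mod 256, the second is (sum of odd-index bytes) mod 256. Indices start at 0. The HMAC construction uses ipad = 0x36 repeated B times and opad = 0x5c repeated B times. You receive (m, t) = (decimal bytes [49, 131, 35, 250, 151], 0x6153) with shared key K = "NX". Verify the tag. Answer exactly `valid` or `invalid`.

Key "NX" = 4e 58 is 2 bytes ≤ B = 7; zero-pad to 7 bytes: K' = 4e 58 00 00 00 00 00.
K' ⊕ ipad = 78 6e 36 36 36 36 36; K' ⊕ opad = 12 04 5c 5c 5c 5c 5c.
Inner hash: even-index sum = 663 mod 256 = 151; odd-index sum = 453 mod 256 = 197 → 97 c5.
Outer hash (recomputed tag): even-index sum = 491 mod 256 = 235; odd-index sum = 339 mod 256 = 83 → eb 53.
Recomputed tag = eb53; claimed = 6153 → mismatch.

invalid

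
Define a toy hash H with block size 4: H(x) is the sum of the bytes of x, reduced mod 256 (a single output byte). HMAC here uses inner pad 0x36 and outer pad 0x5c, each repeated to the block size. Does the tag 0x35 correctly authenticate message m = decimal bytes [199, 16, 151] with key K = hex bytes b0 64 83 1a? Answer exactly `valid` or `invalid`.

invalid

Key hex bytes b0 64 83 1a is exactly B = 4 bytes: K' = b0 64 83 1a.
K' ⊕ ipad = 86 52 b5 2c; K' ⊕ opad = ec 38 df 46.
Inner hash: sum = 134+82+181+44+199+16+151 = 807; mod 256 = 39 → 27.
Outer hash (recomputed tag): sum = 236+56+223+70+39 = 624; mod 256 = 112 → 70.
Recomputed tag = 70; claimed = 35 → mismatch.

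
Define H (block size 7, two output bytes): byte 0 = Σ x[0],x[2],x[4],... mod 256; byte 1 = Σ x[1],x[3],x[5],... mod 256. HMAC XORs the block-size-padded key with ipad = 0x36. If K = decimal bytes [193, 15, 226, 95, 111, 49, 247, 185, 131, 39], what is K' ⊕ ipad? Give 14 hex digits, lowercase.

Key decimal bytes [193, 15, 226, 95, 111, 49, 247, 185, 131, 39] = c1 0f e2 5f 6f 31 f7 b9 83 27 is 10 bytes > B = 7, so hash it first: H(key) = 8c 7f, then zero-pad to 7 bytes: K' = 8c 7f 00 00 00 00 00.
XOR each byte with 0x36: 8c⊕36=ba, 7f⊕36=49, 00⊕36=36, 00⊕36=36, 00⊕36=36, 00⊕36=36, 00⊕36=36.

ba493636363636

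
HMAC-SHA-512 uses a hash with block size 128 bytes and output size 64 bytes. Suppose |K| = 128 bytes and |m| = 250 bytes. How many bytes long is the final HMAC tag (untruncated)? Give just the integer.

64

The tag is one SHA-512 digest: 64 bytes.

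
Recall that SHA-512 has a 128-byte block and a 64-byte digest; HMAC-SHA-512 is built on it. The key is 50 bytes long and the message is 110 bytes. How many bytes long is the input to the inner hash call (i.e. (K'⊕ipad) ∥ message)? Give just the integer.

Key is 50 ≤ 128 bytes, zero-padded: |K'| = 128.
Inner input = (K'⊕ipad) ∥ m → 128 + 110 = 238 bytes.

238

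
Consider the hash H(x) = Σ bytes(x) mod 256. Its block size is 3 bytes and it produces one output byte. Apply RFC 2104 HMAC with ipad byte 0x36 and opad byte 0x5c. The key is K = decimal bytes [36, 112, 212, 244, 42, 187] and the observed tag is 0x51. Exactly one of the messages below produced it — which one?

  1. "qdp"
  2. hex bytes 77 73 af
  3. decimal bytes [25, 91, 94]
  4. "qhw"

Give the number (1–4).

Key decimal bytes [36, 112, 212, 244, 42, 187] = 24 70 d4 f4 2a bb is 6 bytes > B = 3, so hash it first: H(key) = 41, then zero-pad to 3 bytes: K' = 41 00 00.
K' ⊕ ipad = 77 36 36; K' ⊕ opad = 1d 5c 5c.
m1: inner = H(77 36 36 71 64 70) = 28; tag = H(1d 5c 5c 28) = fd
m2: inner = H(77 36 36 77 73 af) = 7c; tag = H(1d 5c 5c 7c) = 51 ← matches
m3: inner = H(77 36 36 19 5b 5e) = b5; tag = H(1d 5c 5c b5) = 8a
m4: inner = H(77 36 36 71 68 77) = 33; tag = H(1d 5c 5c 33) = 08

2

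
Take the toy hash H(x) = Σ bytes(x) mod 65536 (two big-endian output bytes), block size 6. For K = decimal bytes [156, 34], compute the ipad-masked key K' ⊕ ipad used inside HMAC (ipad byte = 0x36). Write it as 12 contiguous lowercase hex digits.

aa1436363636

Key decimal bytes [156, 34] = 9c 22 is 2 bytes ≤ B = 6; zero-pad to 6 bytes: K' = 9c 22 00 00 00 00.
XOR each byte with 0x36: 9c⊕36=aa, 22⊕36=14, 00⊕36=36, 00⊕36=36, 00⊕36=36, 00⊕36=36.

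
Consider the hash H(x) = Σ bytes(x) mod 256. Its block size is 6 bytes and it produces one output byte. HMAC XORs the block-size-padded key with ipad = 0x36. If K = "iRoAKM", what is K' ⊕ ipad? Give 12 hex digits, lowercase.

Key "iRoAKM" = 69 52 6f 41 4b 4d is exactly B = 6 bytes: K' = 69 52 6f 41 4b 4d.
XOR each byte with 0x36: 69⊕36=5f, 52⊕36=64, 6f⊕36=59, 41⊕36=77, 4b⊕36=7d, 4d⊕36=7b.

5f6459777d7b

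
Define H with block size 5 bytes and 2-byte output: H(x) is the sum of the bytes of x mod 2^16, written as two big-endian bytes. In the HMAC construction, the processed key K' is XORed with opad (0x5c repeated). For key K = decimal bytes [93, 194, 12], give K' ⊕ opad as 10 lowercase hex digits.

Key decimal bytes [93, 194, 12] = 5d c2 0c is 3 bytes ≤ B = 5; zero-pad to 5 bytes: K' = 5d c2 0c 00 00.
XOR each byte with 0x5c: 5d⊕5c=01, c2⊕5c=9e, 0c⊕5c=50, 00⊕5c=5c, 00⊕5c=5c.

019e505c5c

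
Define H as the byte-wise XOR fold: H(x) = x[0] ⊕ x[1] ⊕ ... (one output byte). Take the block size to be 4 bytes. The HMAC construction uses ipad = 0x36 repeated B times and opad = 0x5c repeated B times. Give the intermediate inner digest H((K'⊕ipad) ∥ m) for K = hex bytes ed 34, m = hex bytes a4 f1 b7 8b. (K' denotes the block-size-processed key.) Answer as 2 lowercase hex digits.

b0

Key hex bytes ed 34 is 2 bytes ≤ B = 4; zero-pad to 4 bytes: K' = ed 34 00 00.
K' ⊕ ipad = db 02 36 36.
Inner input = db 02 36 36 ∥ a4 f1 b7 8b.
Inner hash: XOR db⊕02⊕36⊕36⊕a4⊕f1⊕b7⊕8b = b0.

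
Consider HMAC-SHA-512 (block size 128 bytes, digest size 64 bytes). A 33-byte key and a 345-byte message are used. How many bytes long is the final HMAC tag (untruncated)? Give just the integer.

64

The tag is one SHA-512 digest: 64 bytes.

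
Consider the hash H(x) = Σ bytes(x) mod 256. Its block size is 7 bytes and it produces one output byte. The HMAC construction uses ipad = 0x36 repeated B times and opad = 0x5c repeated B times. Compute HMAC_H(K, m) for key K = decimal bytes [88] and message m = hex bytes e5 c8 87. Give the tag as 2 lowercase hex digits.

Key decimal bytes [88] = 58 is 1 byte ≤ B = 7; zero-pad to 7 bytes: K' = 58 00 00 00 00 00 00.
K' ⊕ ipad = 6e 36 36 36 36 36 36.  K' ⊕ opad = 04 5c 5c 5c 5c 5c 5c.
Inner input = (K'⊕ipad) ∥ m = 6e 36 36 36 36 36 36 ∥ e5 c8 87.
Inner hash: sum = 110+54+54+54+54+54+54+229+200+135 = 998; mod 256 = 230 → e6.
Outer input = (K'⊕opad) ∥ inner = 04 5c 5c 5c 5c 5c 5c ∥ e6.
Outer hash (tag): sum = 4+92+92+92+92+92+92+230 = 786; mod 256 = 18 → 12.

12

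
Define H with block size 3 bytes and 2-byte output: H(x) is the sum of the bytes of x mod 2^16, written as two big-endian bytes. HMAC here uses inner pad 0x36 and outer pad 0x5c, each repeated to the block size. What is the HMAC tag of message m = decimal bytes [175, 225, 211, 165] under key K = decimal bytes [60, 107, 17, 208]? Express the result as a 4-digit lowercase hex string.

Key decimal bytes [60, 107, 17, 208] = 3c 6b 11 d0 is 4 bytes > B = 3, so hash it first: H(key) = 01 88, then zero-pad to 3 bytes: K' = 01 88 00.
K' ⊕ ipad = 37 be 36.  K' ⊕ opad = 5d d4 5c.
Inner input = (K'⊕ipad) ∥ m = 37 be 36 ∥ af e1 d3 a5.
Inner hash: sum = 55+190+54+175+225+211+165 = 1075 → 04 33.
Outer input = (K'⊕opad) ∥ inner = 5d d4 5c ∥ 04 33.
Outer hash (tag): sum = 93+212+92+4+51 = 452 → 01 c4.

01c4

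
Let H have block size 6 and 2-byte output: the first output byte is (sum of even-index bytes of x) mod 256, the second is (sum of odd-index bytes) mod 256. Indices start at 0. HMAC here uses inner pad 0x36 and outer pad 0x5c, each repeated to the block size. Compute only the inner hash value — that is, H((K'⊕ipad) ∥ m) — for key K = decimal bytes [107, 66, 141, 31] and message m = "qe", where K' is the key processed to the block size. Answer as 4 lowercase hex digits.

Key decimal bytes [107, 66, 141, 31] = 6b 42 8d 1f is 4 bytes ≤ B = 6; zero-pad to 6 bytes: K' = 6b 42 8d 1f 00 00.
K' ⊕ ipad = 5d 74 bb 29 36 36.
Inner input = 5d 74 bb 29 36 36 ∥ 71 65.
Inner hash: even-index sum = 447 mod 256 = 191; odd-index sum = 312 mod 256 = 56 → bf 38.

bf38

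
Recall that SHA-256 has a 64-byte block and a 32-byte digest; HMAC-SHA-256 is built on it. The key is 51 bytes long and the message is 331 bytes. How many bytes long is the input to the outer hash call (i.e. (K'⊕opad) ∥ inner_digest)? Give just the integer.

Key is 51 ≤ 64 bytes, zero-padded: |K'| = 64.
Outer input = (K'⊕opad) ∥ H(inner) → 64 + 32 = 96 bytes.

96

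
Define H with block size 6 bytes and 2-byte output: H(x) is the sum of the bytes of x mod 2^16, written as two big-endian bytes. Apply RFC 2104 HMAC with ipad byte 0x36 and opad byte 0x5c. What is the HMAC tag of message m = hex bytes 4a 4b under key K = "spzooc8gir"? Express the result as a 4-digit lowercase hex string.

Key "spzooc8gir" = 73 70 7a 6f 6f 63 38 67 69 72 is 10 bytes > B = 6, so hash it first: H(key) = 04 18, then zero-pad to 6 bytes: K' = 04 18 00 00 00 00.
K' ⊕ ipad = 32 2e 36 36 36 36.  K' ⊕ opad = 58 44 5c 5c 5c 5c.
Inner input = (K'⊕ipad) ∥ m = 32 2e 36 36 36 36 ∥ 4a 4b.
Inner hash: sum = 50+46+54+54+54+54+74+75 = 461 → 01 cd.
Outer input = (K'⊕opad) ∥ inner = 58 44 5c 5c 5c 5c ∥ 01 cd.
Outer hash (tag): sum = 88+68+92+92+92+92+1+205 = 730 → 02 da.

02da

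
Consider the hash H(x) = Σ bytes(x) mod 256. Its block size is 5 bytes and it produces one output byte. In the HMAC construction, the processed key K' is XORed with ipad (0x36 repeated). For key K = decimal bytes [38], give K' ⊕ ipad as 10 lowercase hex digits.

1036363636

Key decimal bytes [38] = 26 is 1 byte ≤ B = 5; zero-pad to 5 bytes: K' = 26 00 00 00 00.
XOR each byte with 0x36: 26⊕36=10, 00⊕36=36, 00⊕36=36, 00⊕36=36, 00⊕36=36.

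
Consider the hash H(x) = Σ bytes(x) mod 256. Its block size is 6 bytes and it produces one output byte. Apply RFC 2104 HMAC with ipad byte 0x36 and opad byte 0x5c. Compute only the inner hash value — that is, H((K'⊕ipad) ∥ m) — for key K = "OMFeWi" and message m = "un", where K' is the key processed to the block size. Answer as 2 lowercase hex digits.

5a

Key "OMFeWi" = 4f 4d 46 65 57 69 is exactly B = 6 bytes: K' = 4f 4d 46 65 57 69.
K' ⊕ ipad = 79 7b 70 53 61 5f.
Inner input = 79 7b 70 53 61 5f ∥ 75 6e.
Inner hash: sum = 121+123+112+83+97+95+117+110 = 858; mod 256 = 90 → 5a.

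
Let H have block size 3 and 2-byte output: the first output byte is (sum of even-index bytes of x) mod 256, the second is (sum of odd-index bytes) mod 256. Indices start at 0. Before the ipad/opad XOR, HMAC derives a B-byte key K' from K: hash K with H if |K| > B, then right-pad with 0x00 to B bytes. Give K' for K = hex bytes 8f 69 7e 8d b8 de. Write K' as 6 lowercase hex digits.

c5d400

|K| = 6 > B = 3, so first hash the key.
H(K): even-index sum = 453 mod 256 = 197; odd-index sum = 468 mod 256 = 212 → c5 d4.
Zero-pad H(K) = c5 d4 to 3 bytes: K' = c5 d4 00.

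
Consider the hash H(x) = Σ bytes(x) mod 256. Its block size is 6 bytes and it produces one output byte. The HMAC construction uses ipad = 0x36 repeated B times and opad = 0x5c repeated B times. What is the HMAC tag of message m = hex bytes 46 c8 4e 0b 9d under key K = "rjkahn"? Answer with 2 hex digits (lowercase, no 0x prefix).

Key "rjkahn" = 72 6a 6b 61 68 6e is exactly B = 6 bytes: K' = 72 6a 6b 61 68 6e.
K' ⊕ ipad = 44 5c 5d 57 5e 58.  K' ⊕ opad = 2e 36 37 3d 34 32.
Inner input = (K'⊕ipad) ∥ m = 44 5c 5d 57 5e 58 ∥ 46 c8 4e 0b 9d.
Inner hash: sum = 68+92+93+87+94+88+70+200+78+11+157 = 1038; mod 256 = 14 → 0e.
Outer input = (K'⊕opad) ∥ inner = 2e 36 37 3d 34 32 ∥ 0e.
Outer hash (tag): sum = 46+54+55+61+52+50+14 = 332; mod 256 = 76 → 4c.

4c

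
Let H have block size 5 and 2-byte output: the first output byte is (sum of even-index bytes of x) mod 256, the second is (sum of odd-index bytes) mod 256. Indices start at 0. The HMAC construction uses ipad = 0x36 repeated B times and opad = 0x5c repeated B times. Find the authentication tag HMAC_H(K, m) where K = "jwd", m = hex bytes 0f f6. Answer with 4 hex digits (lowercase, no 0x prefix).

5061

Key "jwd" = 6a 77 64 is 3 bytes ≤ B = 5; zero-pad to 5 bytes: K' = 6a 77 64 00 00.
K' ⊕ ipad = 5c 41 52 36 36.  K' ⊕ opad = 36 2b 38 5c 5c.
Inner input = (K'⊕ipad) ∥ m = 5c 41 52 36 36 ∥ 0f f6.
Inner hash: even-index sum = 474 mod 256 = 218; odd-index sum = 134 mod 256 = 134 → da 86.
Outer input = (K'⊕opad) ∥ inner = 36 2b 38 5c 5c ∥ da 86.
Outer hash (tag): even-index sum = 336 mod 256 = 80; odd-index sum = 353 mod 256 = 97 → 50 61.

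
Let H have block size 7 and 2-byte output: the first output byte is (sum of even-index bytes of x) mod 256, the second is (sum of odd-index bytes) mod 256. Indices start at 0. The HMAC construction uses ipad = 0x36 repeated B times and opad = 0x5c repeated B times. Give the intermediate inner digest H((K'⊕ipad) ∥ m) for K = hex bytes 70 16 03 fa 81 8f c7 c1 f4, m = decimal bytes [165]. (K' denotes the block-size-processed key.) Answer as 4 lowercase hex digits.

Key hex bytes 70 16 03 fa 81 8f c7 c1 f4 is 9 bytes > B = 7, so hash it first: H(key) = af 60, then zero-pad to 7 bytes: K' = af 60 00 00 00 00 00.
K' ⊕ ipad = 99 56 36 36 36 36 36.
Inner input = 99 56 36 36 36 36 36 ∥ a5.
Inner hash: even-index sum = 315 mod 256 = 59; odd-index sum = 359 mod 256 = 103 → 3b 67.

3b67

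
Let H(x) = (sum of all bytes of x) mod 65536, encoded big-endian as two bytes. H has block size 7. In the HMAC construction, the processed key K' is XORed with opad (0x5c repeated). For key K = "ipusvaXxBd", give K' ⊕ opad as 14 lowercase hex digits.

Key "ipusvaXxBd" = 69 70 75 73 76 61 58 78 42 64 is 10 bytes > B = 7, so hash it first: H(key) = 04 0e, then zero-pad to 7 bytes: K' = 04 0e 00 00 00 00 00.
XOR each byte with 0x5c: 04⊕5c=58, 0e⊕5c=52, 00⊕5c=5c, 00⊕5c=5c, 00⊕5c=5c, 00⊕5c=5c, 00⊕5c=5c.

58525c5c5c5c5c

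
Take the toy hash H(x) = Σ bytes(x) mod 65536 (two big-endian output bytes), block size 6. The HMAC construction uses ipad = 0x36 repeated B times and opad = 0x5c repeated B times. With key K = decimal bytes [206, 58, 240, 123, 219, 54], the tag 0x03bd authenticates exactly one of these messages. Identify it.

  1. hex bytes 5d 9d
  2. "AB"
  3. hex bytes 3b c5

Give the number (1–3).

Key decimal bytes [206, 58, 240, 123, 219, 54] = ce 3a f0 7b db 36 is exactly B = 6 bytes: K' = ce 3a f0 7b db 36.
K' ⊕ ipad = f8 0c c6 4d ed 00; K' ⊕ opad = 92 66 ac 27 87 6a.
m1: inner = H(f8 0c c6 4d ed 00 5d 9d) = 03 fe; tag = H(92 66 ac 27 87 6a 03 fe) = 03bd ← matches
m2: inner = H(f8 0c c6 4d ed 00 41 42) = 03 87; tag = H(92 66 ac 27 87 6a 03 87) = 0346
m3: inner = H(f8 0c c6 4d ed 00 3b c5) = 04 04; tag = H(92 66 ac 27 87 6a 04 04) = 02c4

1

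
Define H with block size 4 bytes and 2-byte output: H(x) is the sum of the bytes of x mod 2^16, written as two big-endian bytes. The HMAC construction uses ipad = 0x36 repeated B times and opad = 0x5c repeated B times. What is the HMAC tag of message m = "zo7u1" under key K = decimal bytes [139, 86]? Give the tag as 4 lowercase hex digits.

01eb

Key decimal bytes [139, 86] = 8b 56 is 2 bytes ≤ B = 4; zero-pad to 4 bytes: K' = 8b 56 00 00.
K' ⊕ ipad = bd 60 36 36.  K' ⊕ opad = d7 0a 5c 5c.
Inner input = (K'⊕ipad) ∥ m = bd 60 36 36 ∥ 7a 6f 37 75 31.
Inner hash: sum = 189+96+54+54+122+111+55+117+49 = 847 → 03 4f.
Outer input = (K'⊕opad) ∥ inner = d7 0a 5c 5c ∥ 03 4f.
Outer hash (tag): sum = 215+10+92+92+3+79 = 491 → 01 eb.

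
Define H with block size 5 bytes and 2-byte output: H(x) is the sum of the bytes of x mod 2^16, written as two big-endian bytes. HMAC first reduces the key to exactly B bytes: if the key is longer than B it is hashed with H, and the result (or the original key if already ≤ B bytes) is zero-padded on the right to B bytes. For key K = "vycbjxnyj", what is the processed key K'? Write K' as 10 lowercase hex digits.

|K| = 9 > B = 5, so first hash the key.
H(K): sum = 118+121+99+98+106+120+110+121+106 = 999 → 03 e7.
Zero-pad H(K) = 03 e7 to 5 bytes: K' = 03 e7 00 00 00.

03e7000000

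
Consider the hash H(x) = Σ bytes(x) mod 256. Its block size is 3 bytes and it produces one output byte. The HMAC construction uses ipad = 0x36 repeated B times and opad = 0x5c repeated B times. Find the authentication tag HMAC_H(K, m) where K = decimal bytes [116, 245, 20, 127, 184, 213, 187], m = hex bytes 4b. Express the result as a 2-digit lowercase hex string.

f9

Key decimal bytes [116, 245, 20, 127, 184, 213, 187] = 74 f5 14 7f b8 d5 bb is 7 bytes > B = 3, so hash it first: H(key) = 44, then zero-pad to 3 bytes: K' = 44 00 00.
K' ⊕ ipad = 72 36 36.  K' ⊕ opad = 18 5c 5c.
Inner input = (K'⊕ipad) ∥ m = 72 36 36 ∥ 4b.
Inner hash: sum = 114+54+54+75 = 297; mod 256 = 41 → 29.
Outer input = (K'⊕opad) ∥ inner = 18 5c 5c ∥ 29.
Outer hash (tag): sum = 24+92+92+41 = 249 → f9.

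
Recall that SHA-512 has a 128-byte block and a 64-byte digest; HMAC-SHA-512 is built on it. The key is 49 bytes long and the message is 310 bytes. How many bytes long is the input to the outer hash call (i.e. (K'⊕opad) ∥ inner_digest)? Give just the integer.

192

Key is 49 ≤ 128 bytes, zero-padded: |K'| = 128.
Outer input = (K'⊕opad) ∥ H(inner) → 128 + 64 = 192 bytes.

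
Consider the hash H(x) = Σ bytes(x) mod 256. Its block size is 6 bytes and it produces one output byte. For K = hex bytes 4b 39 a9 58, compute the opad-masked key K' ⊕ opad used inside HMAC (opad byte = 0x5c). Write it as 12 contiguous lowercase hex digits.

1765f5045c5c

Key hex bytes 4b 39 a9 58 is 4 bytes ≤ B = 6; zero-pad to 6 bytes: K' = 4b 39 a9 58 00 00.
XOR each byte with 0x5c: 4b⊕5c=17, 39⊕5c=65, a9⊕5c=f5, 58⊕5c=04, 00⊕5c=5c, 00⊕5c=5c.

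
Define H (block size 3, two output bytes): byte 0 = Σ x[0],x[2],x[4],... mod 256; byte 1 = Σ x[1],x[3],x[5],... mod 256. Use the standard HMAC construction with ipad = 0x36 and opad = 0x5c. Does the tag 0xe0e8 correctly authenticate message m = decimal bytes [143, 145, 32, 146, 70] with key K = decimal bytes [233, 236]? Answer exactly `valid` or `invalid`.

valid

Key decimal bytes [233, 236] = e9 ec is 2 bytes ≤ B = 3; zero-pad to 3 bytes: K' = e9 ec 00.
K' ⊕ ipad = df da 36; K' ⊕ opad = b5 b0 5c.
Inner hash: even-index sum = 568 mod 256 = 56; odd-index sum = 463 mod 256 = 207 → 38 cf.
Outer hash (recomputed tag): even-index sum = 480 mod 256 = 224; odd-index sum = 232 mod 256 = 232 → e0 e8.
Recomputed tag = e0e8; claimed = e0e8 → match.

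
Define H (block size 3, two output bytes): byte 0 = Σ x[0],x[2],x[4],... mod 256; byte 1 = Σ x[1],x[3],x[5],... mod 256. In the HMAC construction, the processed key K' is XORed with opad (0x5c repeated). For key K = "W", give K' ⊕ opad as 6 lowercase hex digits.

0b5c5c

Key "W" = 57 is 1 byte ≤ B = 3; zero-pad to 3 bytes: K' = 57 00 00.
XOR each byte with 0x5c: 57⊕5c=0b, 00⊕5c=5c, 00⊕5c=5c.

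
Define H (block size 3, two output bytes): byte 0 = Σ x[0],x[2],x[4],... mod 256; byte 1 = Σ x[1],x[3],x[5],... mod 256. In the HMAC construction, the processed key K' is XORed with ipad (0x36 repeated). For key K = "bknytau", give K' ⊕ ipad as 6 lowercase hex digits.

Key "bknytau" = 62 6b 6e 79 74 61 75 is 7 bytes > B = 3, so hash it first: H(key) = b9 45, then zero-pad to 3 bytes: K' = b9 45 00.
XOR each byte with 0x36: b9⊕36=8f, 45⊕36=73, 00⊕36=36.

8f7336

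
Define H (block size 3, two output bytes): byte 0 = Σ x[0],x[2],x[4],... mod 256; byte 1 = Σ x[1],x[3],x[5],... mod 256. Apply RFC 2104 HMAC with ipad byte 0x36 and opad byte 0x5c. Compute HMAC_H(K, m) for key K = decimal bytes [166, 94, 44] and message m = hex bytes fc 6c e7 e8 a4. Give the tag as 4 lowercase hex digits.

5900

Key decimal bytes [166, 94, 44] = a6 5e 2c is exactly B = 3 bytes: K' = a6 5e 2c.
K' ⊕ ipad = 90 68 1a.  K' ⊕ opad = fa 02 70.
Inner input = (K'⊕ipad) ∥ m = 90 68 1a ∥ fc 6c e7 e8 a4.
Inner hash: even-index sum = 510 mod 256 = 254; odd-index sum = 751 mod 256 = 239 → fe ef.
Outer input = (K'⊕opad) ∥ inner = fa 02 70 ∥ fe ef.
Outer hash (tag): even-index sum = 601 mod 256 = 89; odd-index sum = 256 mod 256 = 0 → 59 00.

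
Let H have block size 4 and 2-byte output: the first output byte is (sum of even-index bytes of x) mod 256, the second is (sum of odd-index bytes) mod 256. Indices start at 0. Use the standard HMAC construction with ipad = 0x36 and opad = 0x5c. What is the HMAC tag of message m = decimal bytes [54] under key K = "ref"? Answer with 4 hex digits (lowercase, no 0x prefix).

Key "ref" = 72 65 66 is 3 bytes ≤ B = 4; zero-pad to 4 bytes: K' = 72 65 66 00.
K' ⊕ ipad = 44 53 50 36.  K' ⊕ opad = 2e 39 3a 5c.
Inner input = (K'⊕ipad) ∥ m = 44 53 50 36 ∥ 36.
Inner hash: even-index sum = 202 mod 256 = 202; odd-index sum = 137 mod 256 = 137 → ca 89.
Outer input = (K'⊕opad) ∥ inner = 2e 39 3a 5c ∥ ca 89.
Outer hash (tag): even-index sum = 306 mod 256 = 50; odd-index sum = 286 mod 256 = 30 → 32 1e.

321e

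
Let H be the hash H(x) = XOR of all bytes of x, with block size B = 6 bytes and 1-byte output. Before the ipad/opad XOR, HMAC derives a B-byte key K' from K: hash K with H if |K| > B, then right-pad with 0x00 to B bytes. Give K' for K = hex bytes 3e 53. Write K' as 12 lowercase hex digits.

Key hex bytes 3e 53 is 2 bytes ≤ B = 6; zero-pad to 6 bytes: K' = 3e 53 00 00 00 00.

3e5300000000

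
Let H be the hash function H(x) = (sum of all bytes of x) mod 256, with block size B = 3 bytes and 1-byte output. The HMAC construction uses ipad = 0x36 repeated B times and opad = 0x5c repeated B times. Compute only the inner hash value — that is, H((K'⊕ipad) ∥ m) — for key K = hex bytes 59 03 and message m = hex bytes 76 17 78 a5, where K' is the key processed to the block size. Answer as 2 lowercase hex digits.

84

Key hex bytes 59 03 is 2 bytes ≤ B = 3; zero-pad to 3 bytes: K' = 59 03 00.
K' ⊕ ipad = 6f 35 36.
Inner input = 6f 35 36 ∥ 76 17 78 a5.
Inner hash: sum = 111+53+54+118+23+120+165 = 644; mod 256 = 132 → 84.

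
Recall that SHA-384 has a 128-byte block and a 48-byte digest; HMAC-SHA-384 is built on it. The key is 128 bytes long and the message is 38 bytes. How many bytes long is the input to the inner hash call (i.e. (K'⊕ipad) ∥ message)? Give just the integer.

166

Key is 128 ≤ 128 bytes, zero-padded: |K'| = 128.
Inner input = (K'⊕ipad) ∥ m → 128 + 38 = 166 bytes.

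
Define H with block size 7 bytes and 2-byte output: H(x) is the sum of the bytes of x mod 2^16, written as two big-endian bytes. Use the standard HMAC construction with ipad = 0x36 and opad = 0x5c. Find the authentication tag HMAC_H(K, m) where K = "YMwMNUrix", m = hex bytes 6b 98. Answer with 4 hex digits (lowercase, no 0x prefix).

Key "YMwMNUrix" = 59 4d 77 4d 4e 55 72 69 78 is 9 bytes > B = 7, so hash it first: H(key) = 03 60, then zero-pad to 7 bytes: K' = 03 60 00 00 00 00 00.
K' ⊕ ipad = 35 56 36 36 36 36 36.  K' ⊕ opad = 5f 3c 5c 5c 5c 5c 5c.
Inner input = (K'⊕ipad) ∥ m = 35 56 36 36 36 36 36 ∥ 6b 98.
Inner hash: sum = 53+86+54+54+54+54+54+107+152 = 668 → 02 9c.
Outer input = (K'⊕opad) ∥ inner = 5f 3c 5c 5c 5c 5c 5c ∥ 02 9c.
Outer hash (tag): sum = 95+60+92+92+92+92+92+2+156 = 773 → 03 05.

0305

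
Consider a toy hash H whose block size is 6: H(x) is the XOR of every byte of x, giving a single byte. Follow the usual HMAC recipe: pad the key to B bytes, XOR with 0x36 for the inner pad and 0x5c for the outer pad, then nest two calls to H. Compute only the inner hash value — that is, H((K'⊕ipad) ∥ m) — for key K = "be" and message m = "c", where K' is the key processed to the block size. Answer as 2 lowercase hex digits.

64

Key "be" = 62 65 is 2 bytes ≤ B = 6; zero-pad to 6 bytes: K' = 62 65 00 00 00 00.
K' ⊕ ipad = 54 53 36 36 36 36.
Inner input = 54 53 36 36 36 36 ∥ 63.
Inner hash: XOR 54⊕53⊕36⊕36⊕36⊕36⊕63 = 64.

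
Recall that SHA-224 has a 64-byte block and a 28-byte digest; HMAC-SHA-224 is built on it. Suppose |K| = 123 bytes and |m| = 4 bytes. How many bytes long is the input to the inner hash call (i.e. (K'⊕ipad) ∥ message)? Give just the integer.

Key is 123 > 64 bytes, so it is hashed to 28 bytes then zero-padded to 64: |K'| = 64.
Inner input = (K'⊕ipad) ∥ m → 64 + 4 = 68 bytes.

68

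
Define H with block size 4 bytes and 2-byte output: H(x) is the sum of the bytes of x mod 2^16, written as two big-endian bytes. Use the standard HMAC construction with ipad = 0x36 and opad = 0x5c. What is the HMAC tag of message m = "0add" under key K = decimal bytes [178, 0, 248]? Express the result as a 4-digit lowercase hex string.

0264

Key decimal bytes [178, 0, 248] = b2 00 f8 is 3 bytes ≤ B = 4; zero-pad to 4 bytes: K' = b2 00 f8 00.
K' ⊕ ipad = 84 36 ce 36.  K' ⊕ opad = ee 5c a4 5c.
Inner input = (K'⊕ipad) ∥ m = 84 36 ce 36 ∥ 30 61 64 64.
Inner hash: sum = 132+54+206+54+48+97+100+100 = 791 → 03 17.
Outer input = (K'⊕opad) ∥ inner = ee 5c a4 5c ∥ 03 17.
Outer hash (tag): sum = 238+92+164+92+3+23 = 612 → 02 64.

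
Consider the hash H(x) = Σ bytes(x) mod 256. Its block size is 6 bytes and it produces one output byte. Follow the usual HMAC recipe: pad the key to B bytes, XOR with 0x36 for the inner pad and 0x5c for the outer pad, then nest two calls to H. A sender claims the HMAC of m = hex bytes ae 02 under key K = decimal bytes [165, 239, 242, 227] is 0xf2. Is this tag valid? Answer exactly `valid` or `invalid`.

Key decimal bytes [165, 239, 242, 227] = a5 ef f2 e3 is 4 bytes ≤ B = 6; zero-pad to 6 bytes: K' = a5 ef f2 e3 00 00.
K' ⊕ ipad = 93 d9 c4 d5 36 36; K' ⊕ opad = f9 b3 ae bf 5c 5c.
Inner hash: sum = 147+217+196+213+54+54+174+2 = 1057; mod 256 = 33 → 21.
Outer hash (recomputed tag): sum = 249+179+174+191+92+92+33 = 1010; mod 256 = 242 → f2.
Recomputed tag = f2; claimed = f2 → match.

valid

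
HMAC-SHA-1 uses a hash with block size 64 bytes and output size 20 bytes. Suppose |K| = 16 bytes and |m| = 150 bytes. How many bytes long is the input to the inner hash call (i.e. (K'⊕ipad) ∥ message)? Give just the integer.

214

Key is 16 ≤ 64 bytes, zero-padded: |K'| = 64.
Inner input = (K'⊕ipad) ∥ m → 64 + 150 = 214 bytes.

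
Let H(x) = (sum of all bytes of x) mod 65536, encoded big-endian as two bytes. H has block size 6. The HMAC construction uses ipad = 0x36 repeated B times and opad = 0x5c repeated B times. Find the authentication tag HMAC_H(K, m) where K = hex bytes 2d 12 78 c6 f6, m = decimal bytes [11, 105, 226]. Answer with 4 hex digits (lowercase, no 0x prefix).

Key hex bytes 2d 12 78 c6 f6 is 5 bytes ≤ B = 6; zero-pad to 6 bytes: K' = 2d 12 78 c6 f6 00.
K' ⊕ ipad = 1b 24 4e f0 c0 36.  K' ⊕ opad = 71 4e 24 9a aa 5c.
Inner input = (K'⊕ipad) ∥ m = 1b 24 4e f0 c0 36 ∥ 0b 69 e2.
Inner hash: sum = 27+36+78+240+192+54+11+105+226 = 969 → 03 c9.
Outer input = (K'⊕opad) ∥ inner = 71 4e 24 9a aa 5c ∥ 03 c9.
Outer hash (tag): sum = 113+78+36+154+170+92+3+201 = 847 → 03 4f.

034f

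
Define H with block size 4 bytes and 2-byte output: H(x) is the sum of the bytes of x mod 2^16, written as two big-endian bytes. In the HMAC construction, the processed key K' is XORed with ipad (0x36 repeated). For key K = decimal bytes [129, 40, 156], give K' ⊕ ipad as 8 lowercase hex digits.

b71eaa36

Key decimal bytes [129, 40, 156] = 81 28 9c is 3 bytes ≤ B = 4; zero-pad to 4 bytes: K' = 81 28 9c 00.
XOR each byte with 0x36: 81⊕36=b7, 28⊕36=1e, 9c⊕36=aa, 00⊕36=36.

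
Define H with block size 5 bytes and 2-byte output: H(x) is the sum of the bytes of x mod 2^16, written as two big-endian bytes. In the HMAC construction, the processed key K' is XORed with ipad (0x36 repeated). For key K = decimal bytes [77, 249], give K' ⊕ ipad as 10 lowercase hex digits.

7bcf363636

Key decimal bytes [77, 249] = 4d f9 is 2 bytes ≤ B = 5; zero-pad to 5 bytes: K' = 4d f9 00 00 00.
XOR each byte with 0x36: 4d⊕36=7b, f9⊕36=cf, 00⊕36=36, 00⊕36=36, 00⊕36=36.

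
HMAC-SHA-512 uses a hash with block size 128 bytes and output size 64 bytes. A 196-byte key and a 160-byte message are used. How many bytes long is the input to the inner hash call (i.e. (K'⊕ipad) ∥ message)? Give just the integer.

Key is 196 > 128 bytes, so it is hashed to 64 bytes then zero-padded to 128: |K'| = 128.
Inner input = (K'⊕ipad) ∥ m → 128 + 160 = 288 bytes.

288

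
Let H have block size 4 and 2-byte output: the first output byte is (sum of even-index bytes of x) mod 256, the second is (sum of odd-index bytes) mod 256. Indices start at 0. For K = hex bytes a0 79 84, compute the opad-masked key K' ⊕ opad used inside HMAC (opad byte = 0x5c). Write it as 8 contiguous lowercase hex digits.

fc25d85c

Key hex bytes a0 79 84 is 3 bytes ≤ B = 4; zero-pad to 4 bytes: K' = a0 79 84 00.
XOR each byte with 0x5c: a0⊕5c=fc, 79⊕5c=25, 84⊕5c=d8, 00⊕5c=5c.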